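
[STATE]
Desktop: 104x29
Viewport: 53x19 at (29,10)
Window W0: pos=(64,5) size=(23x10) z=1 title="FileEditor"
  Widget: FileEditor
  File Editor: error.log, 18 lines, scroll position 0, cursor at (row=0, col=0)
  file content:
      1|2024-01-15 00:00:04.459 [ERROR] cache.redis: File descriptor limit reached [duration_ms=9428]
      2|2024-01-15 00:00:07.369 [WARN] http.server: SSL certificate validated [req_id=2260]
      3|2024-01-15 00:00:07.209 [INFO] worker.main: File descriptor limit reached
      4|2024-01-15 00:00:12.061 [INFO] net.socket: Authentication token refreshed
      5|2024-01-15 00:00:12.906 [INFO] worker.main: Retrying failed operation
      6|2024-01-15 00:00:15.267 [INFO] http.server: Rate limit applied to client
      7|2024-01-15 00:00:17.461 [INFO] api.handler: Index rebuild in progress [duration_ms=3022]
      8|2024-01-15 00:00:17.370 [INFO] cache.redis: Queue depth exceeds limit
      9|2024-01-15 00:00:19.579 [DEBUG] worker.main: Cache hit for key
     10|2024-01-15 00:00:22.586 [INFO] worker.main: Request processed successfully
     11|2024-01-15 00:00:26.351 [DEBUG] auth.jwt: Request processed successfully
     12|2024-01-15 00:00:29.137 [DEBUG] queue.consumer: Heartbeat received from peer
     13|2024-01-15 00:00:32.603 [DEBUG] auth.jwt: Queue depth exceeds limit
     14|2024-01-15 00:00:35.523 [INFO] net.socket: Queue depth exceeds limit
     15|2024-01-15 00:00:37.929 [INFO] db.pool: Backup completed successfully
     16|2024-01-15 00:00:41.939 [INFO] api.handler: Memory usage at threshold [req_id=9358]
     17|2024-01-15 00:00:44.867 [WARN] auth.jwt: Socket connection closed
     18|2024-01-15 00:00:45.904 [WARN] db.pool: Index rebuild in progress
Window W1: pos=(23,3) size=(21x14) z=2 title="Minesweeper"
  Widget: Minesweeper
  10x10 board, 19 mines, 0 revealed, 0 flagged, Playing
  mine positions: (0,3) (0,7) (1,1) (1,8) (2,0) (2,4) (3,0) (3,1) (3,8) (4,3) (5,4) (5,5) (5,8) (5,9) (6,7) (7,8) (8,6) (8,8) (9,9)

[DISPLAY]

■■■■■         ┃                    ┃2024-01-15 00:00:
■■■■■         ┃                    ┃2024-01-15 00:00:
■■■■■         ┃                    ┃2024-01-15 00:00:
■■■■■         ┃                    ┃2024-01-15 00:00:
■■■■■         ┃                    ┗━━━━━━━━━━━━━━━━━
■■■■■         ┃                                      
━━━━━━━━━━━━━━┛                                      
                                                     
                                                     
                                                     
                                                     
                                                     
                                                     
                                                     
                                                     
                                                     
                                                     
                                                     
                                                     


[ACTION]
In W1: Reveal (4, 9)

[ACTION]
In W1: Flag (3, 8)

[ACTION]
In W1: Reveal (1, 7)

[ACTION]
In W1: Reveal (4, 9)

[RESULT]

■■■■3         ┃                    ┃2024-01-15 00:00:
■■■■■         ┃                    ┃2024-01-15 00:00:
■■■■■         ┃                    ┃2024-01-15 00:00:
■■■■■         ┃                    ┃2024-01-15 00:00:
■■■■■         ┃                    ┗━━━━━━━━━━━━━━━━━
■■■■■         ┃                                      
━━━━━━━━━━━━━━┛                                      
                                                     
                                                     
                                                     
                                                     
                                                     
                                                     
                                                     
                                                     
                                                     
                                                     
                                                     
                                                     


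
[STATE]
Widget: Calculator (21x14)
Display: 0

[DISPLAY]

                    0
┌───┬───┬───┬───┐    
│ 7 │ 8 │ 9 │ ÷ │    
├───┼───┼───┼───┤    
│ 4 │ 5 │ 6 │ × │    
├───┼───┼───┼───┤    
│ 1 │ 2 │ 3 │ - │    
├───┼───┼───┼───┤    
│ 0 │ . │ = │ + │    
├───┼───┼───┼───┤    
│ C │ MC│ MR│ M+│    
└───┴───┴───┴───┘    
                     
                     


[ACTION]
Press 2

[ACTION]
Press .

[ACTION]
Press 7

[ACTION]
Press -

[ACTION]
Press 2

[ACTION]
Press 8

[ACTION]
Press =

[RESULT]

                -25.3
┌───┬───┬───┬───┐    
│ 7 │ 8 │ 9 │ ÷ │    
├───┼───┼───┼───┤    
│ 4 │ 5 │ 6 │ × │    
├───┼───┼───┼───┤    
│ 1 │ 2 │ 3 │ - │    
├───┼───┼───┼───┤    
│ 0 │ . │ = │ + │    
├───┼───┼───┼───┤    
│ C │ MC│ MR│ M+│    
└───┴───┴───┴───┘    
                     
                     


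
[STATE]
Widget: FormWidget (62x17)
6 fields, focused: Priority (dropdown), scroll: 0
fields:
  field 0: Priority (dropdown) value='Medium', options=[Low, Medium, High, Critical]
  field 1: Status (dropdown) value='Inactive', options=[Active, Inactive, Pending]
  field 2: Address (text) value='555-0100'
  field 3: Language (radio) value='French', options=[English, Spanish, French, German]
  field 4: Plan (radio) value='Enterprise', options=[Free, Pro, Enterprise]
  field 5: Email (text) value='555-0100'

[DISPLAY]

> Priority:   [Medium                                       ▼]
  Status:     [Inactive                                     ▼]
  Address:    [555-0100                                      ]
  Language:   ( ) English  ( ) Spanish  (●) French  ( ) German
  Plan:       ( ) Free  ( ) Pro  (●) Enterprise               
  Email:      [555-0100                                      ]
                                                              
                                                              
                                                              
                                                              
                                                              
                                                              
                                                              
                                                              
                                                              
                                                              
                                                              


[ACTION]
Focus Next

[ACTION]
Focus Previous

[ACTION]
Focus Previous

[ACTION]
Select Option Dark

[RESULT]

  Priority:   [Medium                                       ▼]
  Status:     [Inactive                                     ▼]
  Address:    [555-0100                                      ]
  Language:   ( ) English  ( ) Spanish  (●) French  ( ) German
  Plan:       ( ) Free  ( ) Pro  (●) Enterprise               
> Email:      [555-0100                                      ]
                                                              
                                                              
                                                              
                                                              
                                                              
                                                              
                                                              
                                                              
                                                              
                                                              
                                                              


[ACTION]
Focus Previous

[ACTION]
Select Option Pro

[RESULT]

  Priority:   [Medium                                       ▼]
  Status:     [Inactive                                     ▼]
  Address:    [555-0100                                      ]
  Language:   ( ) English  ( ) Spanish  (●) French  ( ) German
> Plan:       ( ) Free  (●) Pro  ( ) Enterprise               
  Email:      [555-0100                                      ]
                                                              
                                                              
                                                              
                                                              
                                                              
                                                              
                                                              
                                                              
                                                              
                                                              
                                                              


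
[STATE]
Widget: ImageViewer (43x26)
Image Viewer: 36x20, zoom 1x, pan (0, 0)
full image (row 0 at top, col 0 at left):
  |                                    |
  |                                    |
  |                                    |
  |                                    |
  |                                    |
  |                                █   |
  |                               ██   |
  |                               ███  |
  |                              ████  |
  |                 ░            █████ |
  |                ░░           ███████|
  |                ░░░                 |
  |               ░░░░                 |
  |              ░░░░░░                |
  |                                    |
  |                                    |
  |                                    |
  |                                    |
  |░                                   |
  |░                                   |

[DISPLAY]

                                           
                                           
                                           
                                           
                                           
                                █          
                               ██          
                               ███         
                              ████         
                 ░            █████        
                ░░           ███████       
                ░░░                        
               ░░░░                        
              ░░░░░░                       
                                           
                                           
                                           
                                           
░                                          
░                                          
                                           
                                           
                                           
                                           
                                           
                                           


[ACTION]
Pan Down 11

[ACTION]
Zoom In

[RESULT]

                                           
                                           
                                           
                                           
                                           
                                           
                                           
                                  ░░       
                                  ░░       
                                ░░░░       
                                ░░░░       
                                ░░░░░░     
                                ░░░░░░     
                              ░░░░░░░░     
                              ░░░░░░░░     
                            ░░░░░░░░░░░░   
                            ░░░░░░░░░░░░   
                                           
                                           
                                           
                                           
                                           
                                           
                                           
                                           
░░                                         


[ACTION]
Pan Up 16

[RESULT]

                                           
                                           
                                           
                                           
                                           
                                           
                                           
                                           
                                           
                                           
                                           
                                           
                                           
                                           
                                           
                                           
                                           
                                           
                                  ░░       
                                  ░░       
                                ░░░░       
                                ░░░░       
                                ░░░░░░     
                                ░░░░░░     
                              ░░░░░░░░     
                              ░░░░░░░░     


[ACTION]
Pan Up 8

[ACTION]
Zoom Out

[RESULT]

                                           
                                           
                                           
                                           
                                           
                                █          
                               ██          
                               ███         
                              ████         
                 ░            █████        
                ░░           ███████       
                ░░░                        
               ░░░░                        
              ░░░░░░                       
                                           
                                           
                                           
                                           
░                                          
░                                          
                                           
                                           
                                           
                                           
                                           
                                           


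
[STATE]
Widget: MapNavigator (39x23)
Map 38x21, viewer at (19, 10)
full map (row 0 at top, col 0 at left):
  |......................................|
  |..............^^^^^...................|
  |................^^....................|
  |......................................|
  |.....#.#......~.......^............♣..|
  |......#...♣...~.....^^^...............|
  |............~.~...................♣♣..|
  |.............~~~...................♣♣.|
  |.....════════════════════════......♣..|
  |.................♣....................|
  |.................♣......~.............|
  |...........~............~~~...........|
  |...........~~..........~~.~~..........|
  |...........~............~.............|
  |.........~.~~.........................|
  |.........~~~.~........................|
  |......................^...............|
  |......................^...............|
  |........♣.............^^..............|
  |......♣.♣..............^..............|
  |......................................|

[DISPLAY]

                                       
...................................... 
..............^^^^^................... 
................^^.................... 
...................................... 
.....#.#......~.......^............♣.. 
......#...♣...~.....^^^............... 
............~.~...................♣♣.. 
.............~~~...................♣♣. 
.....════════════════════════......♣.. 
.................♣.................... 
.................♣.@....~............. 
...........~............~~~........... 
...........~~..........~~.~~.......... 
...........~............~............. 
.........~.~~......................... 
.........~~~.~........................ 
......................^............... 
......................^............... 
........♣.............^^.............. 
......♣.♣..............^.............. 
...................................... 
                                       


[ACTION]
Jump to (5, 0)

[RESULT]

                                       
                                       
                                       
                                       
                                       
                                       
                                       
                                       
                                       
                                       
                                       
              .....@...................
              ..............^^^^^......
              ................^^.......
              .........................
              .....#.#......~.......^..
              ......#...♣...~.....^^^..
              ............~.~..........
              .............~~~.........
              .....════════════════════
              .................♣.......
              .................♣......~
              ...........~............~


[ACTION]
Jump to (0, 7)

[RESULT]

                                       
                                       
                                       
                                       
                   ....................
                   ..............^^^^^.
                   ................^^..
                   ....................
                   .....#.#......~.....
                   ......#...♣...~.....
                   ............~.~.....
                   @............~~~....
                   .....═══════════════
                   .................♣..
                   .................♣..
                   ...........~........
                   ...........~~.......
                   ...........~........
                   .........~.~~.......
                   .........~~~.~......
                   ....................
                   ....................
                   ........♣...........


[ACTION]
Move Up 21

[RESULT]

                                       
                                       
                                       
                                       
                                       
                                       
                                       
                                       
                                       
                                       
                                       
                   @...................
                   ..............^^^^^.
                   ................^^..
                   ....................
                   .....#.#......~.....
                   ......#...♣...~.....
                   ............~.~.....
                   .............~~~....
                   .....═══════════════
                   .................♣..
                   .................♣..
                   ...........~........


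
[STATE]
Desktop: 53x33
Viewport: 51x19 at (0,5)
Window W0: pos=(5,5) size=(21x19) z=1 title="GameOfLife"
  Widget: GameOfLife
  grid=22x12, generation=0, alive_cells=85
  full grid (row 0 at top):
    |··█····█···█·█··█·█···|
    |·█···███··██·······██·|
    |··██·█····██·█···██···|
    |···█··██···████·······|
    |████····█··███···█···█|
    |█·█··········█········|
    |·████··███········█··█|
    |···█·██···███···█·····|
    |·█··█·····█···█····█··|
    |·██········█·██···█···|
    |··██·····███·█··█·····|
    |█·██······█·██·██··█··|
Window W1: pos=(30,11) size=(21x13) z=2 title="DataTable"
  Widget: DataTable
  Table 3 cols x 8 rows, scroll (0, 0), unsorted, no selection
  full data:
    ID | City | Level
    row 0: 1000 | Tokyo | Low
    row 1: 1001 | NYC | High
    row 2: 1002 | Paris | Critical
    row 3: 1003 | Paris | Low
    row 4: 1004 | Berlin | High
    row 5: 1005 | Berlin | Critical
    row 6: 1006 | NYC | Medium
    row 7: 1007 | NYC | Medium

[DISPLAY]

     ┏━━━━━━━━━━━━━━━━━━━┓                         
     ┃ GameOfLife        ┃                         
     ┠───────────────────┨                         
     ┃Gen: 0             ┃                         
     ┃·█····█···█·█··█·█·┃                         
     ┃█···███··██·······█┃                         
     ┃·██·█····██·█···██·┃    ┏━━━━━━━━━━━━━━━━━━━┓
     ┃··█··██···████·····┃    ┃ DataTable         ┃
     ┃███····█··███···█··┃    ┠───────────────────┨
     ┃·█··········█······┃    ┃ID  │City  │Level  ┃
     ┃████··███········█·┃    ┃────┼──────┼───────┃
     ┃··█·██···███···█···┃    ┃1000│Tokyo │Low    ┃
     ┃█··█·····█···█····█┃    ┃1001│NYC   │High   ┃
     ┃██········█·██···█·┃    ┃1002│Paris │Critica┃
     ┃·██·····███·█··█···┃    ┃1003│Paris │Low    ┃
     ┃·██······█·██·██··█┃    ┃1004│Berlin│High   ┃
     ┃                   ┃    ┃1005│Berlin│Critica┃
     ┃                   ┃    ┃1006│NYC   │Medium ┃
     ┗━━━━━━━━━━━━━━━━━━━┛    ┗━━━━━━━━━━━━━━━━━━━┛


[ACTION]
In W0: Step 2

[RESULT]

     ┏━━━━━━━━━━━━━━━━━━━┓                         
     ┃ GameOfLife        ┃                         
     ┠───────────────────┨                         
     ┃Gen: 2             ┃                         
     ┃···█·█····█········┃                         
     ┃··█·█·····███·····█┃                         
     ┃·██·█·█·····██··█·█┃    ┏━━━━━━━━━━━━━━━━━━━┓
     ┃·███·██·····██··███┃    ┃ DataTable         ┃
     ┃······█············┃    ┠───────────────────┨
     ┃█·██····█··········┃    ┃ID  │City  │Level  ┃
     ┃█··█·······█·······┃    ┃────┼──────┼───────┃
     ┃█·█········█·······┃    ┃1000│Tokyo │Low    ┃
     ┃█··██·██···██·█····┃    ┃1001│NYC   │High   ┃
     ┃·█·█····█···█······┃    ┃1002│Paris │Critica┃
     ┃█······██·█·····█··┃    ┃1003│Paris │Low    ┃
     ┃·█······██··█████··┃    ┃1004│Berlin│High   ┃
     ┃                   ┃    ┃1005│Berlin│Critica┃
     ┃                   ┃    ┃1006│NYC   │Medium ┃
     ┗━━━━━━━━━━━━━━━━━━━┛    ┗━━━━━━━━━━━━━━━━━━━┛


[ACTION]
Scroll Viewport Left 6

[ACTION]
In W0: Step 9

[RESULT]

     ┏━━━━━━━━━━━━━━━━━━━┓                         
     ┃ GameOfLife        ┃                         
     ┠───────────────────┨                         
     ┃Gen: 11            ┃                         
     ┃·███···········█·██┃                         
     ┃█···█·██··███·█····┃                         
     ┃█·██··███·····█···█┃    ┏━━━━━━━━━━━━━━━━━━━┓
     ┃·███··█··█····█·█·█┃    ┃ DataTable         ┃
     ┃·····██···█····███·┃    ┠───────────────────┨
     ┃·····██····█·······┃    ┃ID  │City  │Level  ┃
     ┃··████·██··········┃    ┃────┼──────┼───────┃
     ┃··████·············┃    ┃1000│Tokyo │Low    ┃
     ┃··█·█···█·██·······┃    ┃1001│NYC   │High   ┃
     ┃····█····█·········┃    ┃1002│Paris │Critica┃
     ┃·█····█··█···██····┃    ┃1003│Paris │Low    ┃
     ┃·██···██·····██····┃    ┃1004│Berlin│High   ┃
     ┃                   ┃    ┃1005│Berlin│Critica┃
     ┃                   ┃    ┃1006│NYC   │Medium ┃
     ┗━━━━━━━━━━━━━━━━━━━┛    ┗━━━━━━━━━━━━━━━━━━━┛


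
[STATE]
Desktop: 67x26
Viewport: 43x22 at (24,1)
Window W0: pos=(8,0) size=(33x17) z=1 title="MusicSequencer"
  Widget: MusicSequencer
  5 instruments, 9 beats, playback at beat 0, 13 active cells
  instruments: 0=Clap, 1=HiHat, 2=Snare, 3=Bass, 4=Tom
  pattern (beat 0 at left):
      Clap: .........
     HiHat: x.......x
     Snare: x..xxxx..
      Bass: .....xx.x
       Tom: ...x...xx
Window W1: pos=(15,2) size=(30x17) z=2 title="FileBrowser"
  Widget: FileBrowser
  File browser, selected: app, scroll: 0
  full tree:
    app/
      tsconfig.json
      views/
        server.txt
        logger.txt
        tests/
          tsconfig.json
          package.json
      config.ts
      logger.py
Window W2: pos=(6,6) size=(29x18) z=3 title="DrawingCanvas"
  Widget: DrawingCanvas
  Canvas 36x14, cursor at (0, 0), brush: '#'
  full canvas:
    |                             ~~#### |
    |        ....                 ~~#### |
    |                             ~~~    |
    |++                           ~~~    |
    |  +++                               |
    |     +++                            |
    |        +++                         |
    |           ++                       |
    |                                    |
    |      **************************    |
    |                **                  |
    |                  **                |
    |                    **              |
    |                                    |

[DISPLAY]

                ┃                          
━━━━━━━━━━━━━━━━━━━━┓                      
wser                ┃                      
────────────────────┨                      
p/                  ┃                      
━━━━━━━━━━┓         ┃                      
          ┃         ┃                      
──────────┨         ┃                      
          ┃         ┃                      
          ┃         ┃                      
          ┃         ┃                      
          ┃         ┃                      
          ┃         ┃                      
          ┃         ┃                      
          ┃         ┃                      
          ┃         ┃                      
          ┃         ┃                      
**********┃━━━━━━━━━┛                      
*         ┃                                
 **       ┃                                
   **     ┃                                
          ┃                                


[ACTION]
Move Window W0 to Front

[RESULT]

                ┃                          
────────────────┨━━━┓                      
                ┃   ┃                      
                ┃───┨                      
                ┃   ┃                      
                ┃   ┃                      
                ┃   ┃                      
                ┃   ┃                      
                ┃   ┃                      
                ┃   ┃                      
                ┃   ┃                      
                ┃   ┃                      
                ┃   ┃                      
                ┃   ┃                      
                ┃   ┃                      
━━━━━━━━━━━━━━━━┛   ┃                      
          ┃         ┃                      
**********┃━━━━━━━━━┛                      
*         ┃                                
 **       ┃                                
   **     ┃                                
          ┃                                


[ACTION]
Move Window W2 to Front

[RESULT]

                ┃                          
────────────────┨━━━┓                      
                ┃   ┃                      
                ┃───┨                      
                ┃   ┃                      
━━━━━━━━━━┓     ┃   ┃                      
          ┃     ┃   ┃                      
──────────┨     ┃   ┃                      
          ┃     ┃   ┃                      
          ┃     ┃   ┃                      
          ┃     ┃   ┃                      
          ┃     ┃   ┃                      
          ┃     ┃   ┃                      
          ┃     ┃   ┃                      
          ┃     ┃   ┃                      
          ┃━━━━━┛   ┃                      
          ┃         ┃                      
**********┃━━━━━━━━━┛                      
*         ┃                                
 **       ┃                                
   **     ┃                                
          ┃                                


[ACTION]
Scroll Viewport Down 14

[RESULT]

                ┃───┨                      
                ┃   ┃                      
━━━━━━━━━━┓     ┃   ┃                      
          ┃     ┃   ┃                      
──────────┨     ┃   ┃                      
          ┃     ┃   ┃                      
          ┃     ┃   ┃                      
          ┃     ┃   ┃                      
          ┃     ┃   ┃                      
          ┃     ┃   ┃                      
          ┃     ┃   ┃                      
          ┃     ┃   ┃                      
          ┃━━━━━┛   ┃                      
          ┃         ┃                      
**********┃━━━━━━━━━┛                      
*         ┃                                
 **       ┃                                
   **     ┃                                
          ┃                                
━━━━━━━━━━┛                                
                                           
                                           


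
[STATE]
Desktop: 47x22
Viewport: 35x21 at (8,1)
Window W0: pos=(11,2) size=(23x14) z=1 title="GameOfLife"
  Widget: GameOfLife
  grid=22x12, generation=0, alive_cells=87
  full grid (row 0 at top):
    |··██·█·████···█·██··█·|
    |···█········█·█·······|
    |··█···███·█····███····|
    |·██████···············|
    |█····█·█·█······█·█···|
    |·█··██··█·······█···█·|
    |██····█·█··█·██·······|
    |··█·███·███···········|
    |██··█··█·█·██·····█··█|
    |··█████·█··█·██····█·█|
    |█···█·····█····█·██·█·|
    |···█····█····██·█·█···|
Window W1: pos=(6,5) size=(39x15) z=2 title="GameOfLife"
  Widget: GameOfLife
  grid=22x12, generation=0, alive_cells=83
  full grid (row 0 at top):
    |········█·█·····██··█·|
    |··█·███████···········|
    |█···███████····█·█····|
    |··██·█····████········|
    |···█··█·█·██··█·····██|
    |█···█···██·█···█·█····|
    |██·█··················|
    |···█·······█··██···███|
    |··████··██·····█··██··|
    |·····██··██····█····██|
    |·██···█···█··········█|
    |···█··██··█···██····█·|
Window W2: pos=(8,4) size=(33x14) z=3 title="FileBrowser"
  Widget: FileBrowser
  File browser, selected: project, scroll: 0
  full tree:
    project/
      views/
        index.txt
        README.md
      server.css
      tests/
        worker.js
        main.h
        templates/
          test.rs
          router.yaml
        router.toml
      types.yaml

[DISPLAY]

                                   
   ┏━━━━━━━━━━━━━━━━━━━━━┓         
   ┃ GameOfLife          ┃         
┏━━━━━━━━━━━━━━━━━━━━━━━━━━━━━━━┓  
┃ FileBrowser                   ┃━━
┠───────────────────────────────┨  
┃> [-] project/                 ┃──
┃    [+] views/                 ┃  
┃    server.css                 ┃  
┃    [+] tests/                 ┃  
┃    types.yaml                 ┃  
┃                               ┃  
┃                               ┃  
┃                               ┃  
┃                               ┃  
┃                               ┃  
┗━━━━━━━━━━━━━━━━━━━━━━━━━━━━━━━┛  
██···█···█··········█              
━━━━━━━━━━━━━━━━━━━━━━━━━━━━━━━━━━━
                                   
                                   


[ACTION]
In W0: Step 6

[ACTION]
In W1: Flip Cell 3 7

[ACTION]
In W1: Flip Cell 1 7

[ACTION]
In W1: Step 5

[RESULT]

                                   
   ┏━━━━━━━━━━━━━━━━━━━━━┓         
   ┃ GameOfLife          ┃         
┏━━━━━━━━━━━━━━━━━━━━━━━━━━━━━━━┓  
┃ FileBrowser                   ┃━━
┠───────────────────────────────┨  
┃> [-] project/                 ┃──
┃    [+] views/                 ┃  
┃    server.css                 ┃  
┃    [+] tests/                 ┃  
┃    types.yaml                 ┃  
┃                               ┃  
┃                               ┃  
┃                               ┃  
┃                               ┃  
┃                               ┃  
┗━━━━━━━━━━━━━━━━━━━━━━━━━━━━━━━┛  
██················██·              
━━━━━━━━━━━━━━━━━━━━━━━━━━━━━━━━━━━
                                   
                                   


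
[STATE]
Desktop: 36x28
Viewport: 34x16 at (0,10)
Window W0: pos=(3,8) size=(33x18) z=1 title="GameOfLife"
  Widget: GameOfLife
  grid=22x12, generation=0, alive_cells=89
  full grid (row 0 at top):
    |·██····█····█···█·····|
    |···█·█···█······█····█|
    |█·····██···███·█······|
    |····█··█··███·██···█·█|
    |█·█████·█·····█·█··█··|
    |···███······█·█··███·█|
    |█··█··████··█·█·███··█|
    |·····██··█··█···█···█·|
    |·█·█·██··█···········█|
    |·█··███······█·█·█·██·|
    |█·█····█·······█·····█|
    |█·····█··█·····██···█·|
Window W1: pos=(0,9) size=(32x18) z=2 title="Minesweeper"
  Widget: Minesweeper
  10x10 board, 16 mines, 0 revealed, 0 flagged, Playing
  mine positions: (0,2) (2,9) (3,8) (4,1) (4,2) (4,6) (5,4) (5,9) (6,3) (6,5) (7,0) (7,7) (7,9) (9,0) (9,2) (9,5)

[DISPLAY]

┃ Minesweeper                  ┃──
┠──────────────────────────────┨  
┃■■■■■■■■■■                    ┃  
┃■■■■■■■■■■                    ┃  
┃■■■■■■■■■■                    ┃  
┃■■■■■■■■■■                    ┃  
┃■■■■■■■■■■                    ┃  
┃■■■■■■■■■■                    ┃  
┃■■■■■■■■■■                    ┃  
┃■■■■■■■■■■                    ┃  
┃■■■■■■■■■■                    ┃  
┃■■■■■■■■■■                    ┃  
┃                              ┃  
┃                              ┃  
┃                              ┃  
┃                              ┃━━


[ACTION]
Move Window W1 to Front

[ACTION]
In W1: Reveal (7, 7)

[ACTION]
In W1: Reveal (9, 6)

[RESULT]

┃ Minesweeper                  ┃──
┠──────────────────────────────┨  
┃■■✹■■■■■■■                    ┃  
┃■■■■■■■■■■                    ┃  
┃■■■■■■■■■✹                    ┃  
┃■■■■■■■■✹■                    ┃  
┃■✹✹■■■✹■■■                    ┃  
┃■■■■✹■■■■✹                    ┃  
┃■■■✹■✹■■■■                    ┃  
┃✹■■■■■■✹■✹                    ┃  
┃■■■■■■■■■■                    ┃  
┃✹■✹■■✹■■■■                    ┃  
┃                              ┃  
┃                              ┃  
┃                              ┃  
┃                              ┃━━


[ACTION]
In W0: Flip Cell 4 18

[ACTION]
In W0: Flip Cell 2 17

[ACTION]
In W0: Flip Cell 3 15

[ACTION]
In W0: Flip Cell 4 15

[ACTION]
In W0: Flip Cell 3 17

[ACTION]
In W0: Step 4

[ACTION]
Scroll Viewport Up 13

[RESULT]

                                  
                                  
                                  
                                  
                                  
                                  
                                  
                                  
   ┏━━━━━━━━━━━━━━━━━━━━━━━━━━━━━━
┏━━━━━━━━━━━━━━━━━━━━━━━━━━━━━━┓  
┃ Minesweeper                  ┃──
┠──────────────────────────────┨  
┃■■✹■■■■■■■                    ┃  
┃■■■■■■■■■■                    ┃  
┃■■■■■■■■■✹                    ┃  
┃■■■■■■■■✹■                    ┃  
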